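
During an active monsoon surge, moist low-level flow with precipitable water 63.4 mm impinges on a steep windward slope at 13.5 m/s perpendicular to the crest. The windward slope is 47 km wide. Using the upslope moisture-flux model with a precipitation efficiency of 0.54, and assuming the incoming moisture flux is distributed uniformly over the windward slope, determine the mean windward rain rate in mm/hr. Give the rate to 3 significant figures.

Incoming column moisture flux per unit ridge length: F = V × PW = 13.5 × 63.4 = 855.9 mm·m/s.
Spread over the 47 km slope with efficiency ε = 0.54: R = ε·F/W = 0.54 × 855.9 / 47000 m = 9.834e-03 mm/s.
R = 9.834e-03 × 3600 = 35.4 mm/hr.

R ≈ 35.4 mm/hr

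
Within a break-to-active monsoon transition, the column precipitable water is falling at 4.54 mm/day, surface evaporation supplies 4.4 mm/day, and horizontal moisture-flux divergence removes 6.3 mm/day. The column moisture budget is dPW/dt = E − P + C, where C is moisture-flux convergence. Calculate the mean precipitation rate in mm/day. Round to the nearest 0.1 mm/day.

P ≈ 2.6 mm/day

dPW/dt = -4.54 mm/day.
P = E + C − dPW/dt = 4.4 + (-6.3) − (-4.54) = 2.6 mm/day.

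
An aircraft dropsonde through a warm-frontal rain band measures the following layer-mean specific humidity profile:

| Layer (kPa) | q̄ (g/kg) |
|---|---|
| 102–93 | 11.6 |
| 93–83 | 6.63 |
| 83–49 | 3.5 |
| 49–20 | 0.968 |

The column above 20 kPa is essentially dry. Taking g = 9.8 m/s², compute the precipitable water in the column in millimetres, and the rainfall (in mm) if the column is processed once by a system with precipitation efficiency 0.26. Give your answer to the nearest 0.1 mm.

PW ≈ 32.4 mm; rainfall ≈ 8.4 mm

Precipitable water is the column-integrated vapour mass per unit area: PW = (1/g) Σ q̄ Δp, with q in kg/kg and Δp in Pa (1 kg/m² of water = 1 mm).
Layer 102–93 kPa: Δp = 90 hPa = 9000 Pa, q̄ = 0.0116 kg/kg → 0.0116 × 9000 / 9.8 = 10.65 mm
Layer 93–83 kPa: Δp = 100 hPa = 10000 Pa, q̄ = 0.00663 kg/kg → 0.00663 × 10000 / 9.8 = 6.77 mm
Layer 83–49 kPa: Δp = 340 hPa = 34000 Pa, q̄ = 0.0035 kg/kg → 0.0035 × 34000 / 9.8 = 12.14 mm
Layer 49–20 kPa: Δp = 290 hPa = 29000 Pa, q̄ = 0.000968 kg/kg → 0.000968 × 29000 / 9.8 = 2.86 mm
PW = 10.65 + 6.77 + 12.14 + 2.86 = 32.42 ≈ 32.4 mm.
Rainfall = ε × PW = 0.26 × 32.4 = 8.4 mm.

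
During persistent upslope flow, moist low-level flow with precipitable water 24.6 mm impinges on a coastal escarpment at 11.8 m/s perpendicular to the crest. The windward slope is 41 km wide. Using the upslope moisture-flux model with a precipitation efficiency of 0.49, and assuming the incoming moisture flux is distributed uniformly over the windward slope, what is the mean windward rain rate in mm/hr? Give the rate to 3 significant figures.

R ≈ 12.5 mm/hr

Incoming column moisture flux per unit ridge length: F = V × PW = 11.8 × 24.6 = 290.28 mm·m/s.
Spread over the 41 km slope with efficiency ε = 0.49: R = ε·F/W = 0.49 × 290.28 / 41000 m = 3.469e-03 mm/s.
R = 3.469e-03 × 3600 = 12.5 mm/hr.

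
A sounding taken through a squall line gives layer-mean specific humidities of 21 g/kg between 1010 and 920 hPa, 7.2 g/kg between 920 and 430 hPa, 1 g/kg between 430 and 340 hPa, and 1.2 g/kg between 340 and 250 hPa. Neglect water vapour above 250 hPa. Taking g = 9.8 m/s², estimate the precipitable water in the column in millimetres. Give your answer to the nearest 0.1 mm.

Precipitable water is the column-integrated vapour mass per unit area: PW = (1/g) Σ q̄ Δp, with q in kg/kg and Δp in Pa (1 kg/m² of water = 1 mm).
Layer 1010–920 hPa: Δp = 90 hPa = 9000 Pa, q̄ = 0.021 kg/kg → 0.021 × 9000 / 9.8 = 19.29 mm
Layer 920–430 hPa: Δp = 490 hPa = 49000 Pa, q̄ = 0.0072 kg/kg → 0.0072 × 49000 / 9.8 = 36.00 mm
Layer 430–340 hPa: Δp = 90 hPa = 9000 Pa, q̄ = 0.001 kg/kg → 0.001 × 9000 / 9.8 = 0.92 mm
Layer 340–250 hPa: Δp = 90 hPa = 9000 Pa, q̄ = 0.0012 kg/kg → 0.0012 × 9000 / 9.8 = 1.10 mm
PW = 19.29 + 36.00 + 0.92 + 1.10 = 57.31 ≈ 57.3 mm.

PW ≈ 57.3 mm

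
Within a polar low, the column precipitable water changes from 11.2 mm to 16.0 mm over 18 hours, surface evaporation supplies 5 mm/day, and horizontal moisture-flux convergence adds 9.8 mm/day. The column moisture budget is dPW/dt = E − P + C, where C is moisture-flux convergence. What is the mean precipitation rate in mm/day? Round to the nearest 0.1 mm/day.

dPW/dt = (16.0 − 11.2) mm / (18/24 day) = +6.400 mm/day.
P = E + C − dPW/dt = 5 + (9.8) − (+6.400) = 8.4 mm/day.

P ≈ 8.4 mm/day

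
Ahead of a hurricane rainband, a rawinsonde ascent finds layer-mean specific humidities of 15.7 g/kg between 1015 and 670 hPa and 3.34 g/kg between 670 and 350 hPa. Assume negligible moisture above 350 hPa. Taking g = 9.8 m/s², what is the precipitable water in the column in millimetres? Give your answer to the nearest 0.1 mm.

Precipitable water is the column-integrated vapour mass per unit area: PW = (1/g) Σ q̄ Δp, with q in kg/kg and Δp in Pa (1 kg/m² of water = 1 mm).
Layer 1015–670 hPa: Δp = 345 hPa = 34500 Pa, q̄ = 0.0157 kg/kg → 0.0157 × 34500 / 9.8 = 55.27 mm
Layer 670–350 hPa: Δp = 320 hPa = 32000 Pa, q̄ = 0.00334 kg/kg → 0.00334 × 32000 / 9.8 = 10.91 mm
PW = 55.27 + 10.91 = 66.18 ≈ 66.2 mm.

PW ≈ 66.2 mm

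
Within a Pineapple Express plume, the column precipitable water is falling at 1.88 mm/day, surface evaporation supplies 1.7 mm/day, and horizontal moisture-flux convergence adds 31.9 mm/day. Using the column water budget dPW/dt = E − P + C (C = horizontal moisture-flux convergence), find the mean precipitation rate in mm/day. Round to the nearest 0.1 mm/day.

P ≈ 35.5 mm/day

dPW/dt = -1.88 mm/day.
P = E + C − dPW/dt = 1.7 + (31.9) − (-1.88) = 35.5 mm/day.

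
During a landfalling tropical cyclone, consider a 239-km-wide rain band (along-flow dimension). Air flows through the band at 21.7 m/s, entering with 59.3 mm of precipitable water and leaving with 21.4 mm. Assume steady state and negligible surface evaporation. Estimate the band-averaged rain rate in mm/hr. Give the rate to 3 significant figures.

Column moisture flux per unit crosswind length is F = V × PW.
Inflow: F_in = 21.7 × 59.3 = 1286.81 mm·m/s
Outflow: F_out = 21.7 × 21.4 = 464.38 mm·m/s
Steady-state rate R = (F_in − F_out)/L = (1286.81 − 464.38) / 239000 m = 3.441e-03 mm/s.
R = 3.441e-03 × 3600 = 12.4 mm/hr.

R ≈ 12.4 mm/hr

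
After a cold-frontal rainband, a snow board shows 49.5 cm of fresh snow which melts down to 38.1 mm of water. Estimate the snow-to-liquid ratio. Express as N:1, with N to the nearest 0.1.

ratio ≈ 13.0

Ratio = snow depth / SWE = 495 mm / 38.1 mm = 13.0, i.e. 13.0:1.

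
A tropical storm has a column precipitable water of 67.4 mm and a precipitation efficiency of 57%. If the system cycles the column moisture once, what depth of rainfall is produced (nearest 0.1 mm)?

rainfall ≈ 38.4 mm

Rainfall = ε × PW = 0.57 × 67.4 = 38.4 mm.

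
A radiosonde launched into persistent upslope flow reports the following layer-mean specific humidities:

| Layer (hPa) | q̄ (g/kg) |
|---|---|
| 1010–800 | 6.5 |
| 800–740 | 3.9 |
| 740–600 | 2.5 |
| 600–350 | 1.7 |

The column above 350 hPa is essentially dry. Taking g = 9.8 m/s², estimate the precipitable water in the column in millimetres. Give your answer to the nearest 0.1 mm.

PW ≈ 24.2 mm

Precipitable water is the column-integrated vapour mass per unit area: PW = (1/g) Σ q̄ Δp, with q in kg/kg and Δp in Pa (1 kg/m² of water = 1 mm).
Layer 1010–800 hPa: Δp = 210 hPa = 21000 Pa, q̄ = 0.0065 kg/kg → 0.0065 × 21000 / 9.8 = 13.93 mm
Layer 800–740 hPa: Δp = 60 hPa = 6000 Pa, q̄ = 0.0039 kg/kg → 0.0039 × 6000 / 9.8 = 2.39 mm
Layer 740–600 hPa: Δp = 140 hPa = 14000 Pa, q̄ = 0.0025 kg/kg → 0.0025 × 14000 / 9.8 = 3.57 mm
Layer 600–350 hPa: Δp = 250 hPa = 25000 Pa, q̄ = 0.0017 kg/kg → 0.0017 × 25000 / 9.8 = 4.34 mm
PW = 13.93 + 2.39 + 3.57 + 4.34 = 24.23 ≈ 24.2 mm.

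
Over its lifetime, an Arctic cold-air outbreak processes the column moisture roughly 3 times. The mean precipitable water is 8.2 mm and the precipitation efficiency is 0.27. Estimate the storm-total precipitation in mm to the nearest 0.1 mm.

precipitation ≈ 6.6 mm

Each cycle deposits ε × PW = 0.27 × 8.2 = 2.214 mm.
Over 3 cycles: 3 × 2.214 = 6.6 mm.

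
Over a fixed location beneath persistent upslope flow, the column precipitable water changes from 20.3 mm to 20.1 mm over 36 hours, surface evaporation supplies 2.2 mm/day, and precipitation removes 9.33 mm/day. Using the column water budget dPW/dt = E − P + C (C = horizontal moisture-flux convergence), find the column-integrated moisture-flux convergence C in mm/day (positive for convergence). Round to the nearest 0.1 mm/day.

C ≈ 7.0 mm/day

dPW/dt = (20.1 − 20.3) mm / (36/24 day) = -0.133 mm/day.
C = dPW/dt − E + P = (-0.133) − 2.2 + 9.33 = 7.0 mm/day.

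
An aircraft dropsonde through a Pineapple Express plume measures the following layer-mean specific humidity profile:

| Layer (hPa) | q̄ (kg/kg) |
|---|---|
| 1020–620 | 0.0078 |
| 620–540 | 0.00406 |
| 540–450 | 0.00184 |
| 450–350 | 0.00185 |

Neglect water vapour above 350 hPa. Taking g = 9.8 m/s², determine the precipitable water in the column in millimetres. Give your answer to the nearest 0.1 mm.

Precipitable water is the column-integrated vapour mass per unit area: PW = (1/g) Σ q̄ Δp, with q in kg/kg and Δp in Pa (1 kg/m² of water = 1 mm).
Layer 1020–620 hPa: Δp = 400 hPa = 40000 Pa, q̄ = 0.0078 kg/kg → 0.0078 × 40000 / 9.8 = 31.84 mm
Layer 620–540 hPa: Δp = 80 hPa = 8000 Pa, q̄ = 0.00406 kg/kg → 0.00406 × 8000 / 9.8 = 3.31 mm
Layer 540–450 hPa: Δp = 90 hPa = 9000 Pa, q̄ = 0.00184 kg/kg → 0.00184 × 9000 / 9.8 = 1.69 mm
Layer 450–350 hPa: Δp = 100 hPa = 10000 Pa, q̄ = 0.00185 kg/kg → 0.00185 × 10000 / 9.8 = 1.89 mm
PW = 31.84 + 3.31 + 1.69 + 1.89 = 38.73 ≈ 38.7 mm.

PW ≈ 38.7 mm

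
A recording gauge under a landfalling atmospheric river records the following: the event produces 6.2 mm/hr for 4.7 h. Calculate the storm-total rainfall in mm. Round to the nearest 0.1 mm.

total ≈ 29.1 mm

Total = Σ Rᵢ Δtᵢ = 6.2 × 4.7
      = 29.14 = 29.1 mm.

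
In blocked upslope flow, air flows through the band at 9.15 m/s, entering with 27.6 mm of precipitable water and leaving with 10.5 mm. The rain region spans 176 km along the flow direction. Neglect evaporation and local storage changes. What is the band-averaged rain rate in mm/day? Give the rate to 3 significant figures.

Column moisture flux per unit crosswind length is F = V × PW.
Inflow: F_in = 9.15 × 27.6 = 252.54 mm·m/s
Outflow: F_out = 9.15 × 10.5 = 96.075 mm·m/s
Steady-state rate R = (F_in − F_out)/L = (252.54 − 96.075) / 176000 m = 8.890e-04 mm/s.
R = 8.890e-04 × 3600 × 24 = 76.8 mm/day.

R ≈ 76.8 mm/day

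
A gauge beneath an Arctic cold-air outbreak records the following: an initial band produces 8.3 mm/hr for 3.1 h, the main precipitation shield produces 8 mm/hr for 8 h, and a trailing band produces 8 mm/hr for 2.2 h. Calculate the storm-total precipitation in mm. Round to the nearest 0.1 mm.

Total = Σ Rᵢ Δtᵢ = 8.3 × 3.1 + 8 × 8 + 8 × 2.2
      = 25.73 + 64 + 17.6 = 107.3 mm.

total ≈ 107.3 mm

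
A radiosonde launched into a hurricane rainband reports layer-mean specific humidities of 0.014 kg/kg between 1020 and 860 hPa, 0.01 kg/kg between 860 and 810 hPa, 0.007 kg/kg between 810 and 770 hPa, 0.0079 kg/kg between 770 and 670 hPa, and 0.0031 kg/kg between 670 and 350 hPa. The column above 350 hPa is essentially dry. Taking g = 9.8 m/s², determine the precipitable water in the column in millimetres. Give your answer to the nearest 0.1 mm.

PW ≈ 49.0 mm

Precipitable water is the column-integrated vapour mass per unit area: PW = (1/g) Σ q̄ Δp, with q in kg/kg and Δp in Pa (1 kg/m² of water = 1 mm).
Layer 1020–860 hPa: Δp = 160 hPa = 16000 Pa, q̄ = 0.014 kg/kg → 0.014 × 16000 / 9.8 = 22.86 mm
Layer 860–810 hPa: Δp = 50 hPa = 5000 Pa, q̄ = 0.01 kg/kg → 0.01 × 5000 / 9.8 = 5.10 mm
Layer 810–770 hPa: Δp = 40 hPa = 4000 Pa, q̄ = 0.007 kg/kg → 0.007 × 4000 / 9.8 = 2.86 mm
Layer 770–670 hPa: Δp = 100 hPa = 10000 Pa, q̄ = 0.0079 kg/kg → 0.0079 × 10000 / 9.8 = 8.06 mm
Layer 670–350 hPa: Δp = 320 hPa = 32000 Pa, q̄ = 0.0031 kg/kg → 0.0031 × 32000 / 9.8 = 10.12 mm
PW = 22.86 + 5.10 + 2.86 + 8.06 + 10.12 = 49.00 ≈ 49.0 mm.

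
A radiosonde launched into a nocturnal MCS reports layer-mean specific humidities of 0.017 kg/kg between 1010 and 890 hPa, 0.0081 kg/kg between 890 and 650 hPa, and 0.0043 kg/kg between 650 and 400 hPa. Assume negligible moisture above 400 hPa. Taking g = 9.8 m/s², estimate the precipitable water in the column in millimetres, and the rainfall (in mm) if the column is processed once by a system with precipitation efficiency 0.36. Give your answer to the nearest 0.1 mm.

PW ≈ 51.6 mm; rainfall ≈ 18.6 mm

Precipitable water is the column-integrated vapour mass per unit area: PW = (1/g) Σ q̄ Δp, with q in kg/kg and Δp in Pa (1 kg/m² of water = 1 mm).
Layer 1010–890 hPa: Δp = 120 hPa = 12000 Pa, q̄ = 0.017 kg/kg → 0.017 × 12000 / 9.8 = 20.82 mm
Layer 890–650 hPa: Δp = 240 hPa = 24000 Pa, q̄ = 0.0081 kg/kg → 0.0081 × 24000 / 9.8 = 19.84 mm
Layer 650–400 hPa: Δp = 250 hPa = 25000 Pa, q̄ = 0.0043 kg/kg → 0.0043 × 25000 / 9.8 = 10.97 mm
PW = 20.82 + 19.84 + 10.97 = 51.63 ≈ 51.6 mm.
Rainfall = ε × PW = 0.36 × 51.6 = 18.6 mm.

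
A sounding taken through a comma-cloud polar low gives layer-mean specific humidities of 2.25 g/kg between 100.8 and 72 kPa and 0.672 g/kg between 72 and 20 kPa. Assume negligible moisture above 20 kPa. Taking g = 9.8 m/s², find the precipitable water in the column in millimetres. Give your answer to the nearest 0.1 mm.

Precipitable water is the column-integrated vapour mass per unit area: PW = (1/g) Σ q̄ Δp, with q in kg/kg and Δp in Pa (1 kg/m² of water = 1 mm).
Layer 100.8–72 kPa: Δp = 288 hPa = 28800 Pa, q̄ = 0.00225 kg/kg → 0.00225 × 28800 / 9.8 = 6.61 mm
Layer 72–20 kPa: Δp = 520 hPa = 52000 Pa, q̄ = 0.000672 kg/kg → 0.000672 × 52000 / 9.8 = 3.57 mm
PW = 6.61 + 3.57 = 10.18 ≈ 10.2 mm.

PW ≈ 10.2 mm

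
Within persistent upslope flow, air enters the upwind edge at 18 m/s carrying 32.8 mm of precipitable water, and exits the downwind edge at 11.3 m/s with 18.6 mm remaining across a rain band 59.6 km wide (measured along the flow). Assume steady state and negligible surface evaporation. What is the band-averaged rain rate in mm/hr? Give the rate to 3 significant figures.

R ≈ 23.0 mm/hr

Column moisture flux per unit crosswind length is F = V × PW.
Inflow: F_in = 18 × 32.8 = 590.4 mm·m/s
Outflow: F_out = 11.3 × 18.6 = 210.18 mm·m/s
Steady-state rate R = (F_in − F_out)/L = (590.4 − 210.18) / 59600 m = 6.380e-03 mm/s.
R = 6.380e-03 × 3600 = 23.0 mm/hr.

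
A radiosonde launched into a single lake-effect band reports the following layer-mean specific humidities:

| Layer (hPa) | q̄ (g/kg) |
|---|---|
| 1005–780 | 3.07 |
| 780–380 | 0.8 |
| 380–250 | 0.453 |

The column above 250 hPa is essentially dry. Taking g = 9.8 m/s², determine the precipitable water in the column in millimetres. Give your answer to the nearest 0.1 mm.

PW ≈ 10.9 mm

Precipitable water is the column-integrated vapour mass per unit area: PW = (1/g) Σ q̄ Δp, with q in kg/kg and Δp in Pa (1 kg/m² of water = 1 mm).
Layer 1005–780 hPa: Δp = 225 hPa = 22500 Pa, q̄ = 0.00307 kg/kg → 0.00307 × 22500 / 9.8 = 7.05 mm
Layer 780–380 hPa: Δp = 400 hPa = 40000 Pa, q̄ = 0.0008 kg/kg → 0.0008 × 40000 / 9.8 = 3.27 mm
Layer 380–250 hPa: Δp = 130 hPa = 13000 Pa, q̄ = 0.000453 kg/kg → 0.000453 × 13000 / 9.8 = 0.60 mm
PW = 7.05 + 3.27 + 0.60 = 10.92 ≈ 10.9 mm.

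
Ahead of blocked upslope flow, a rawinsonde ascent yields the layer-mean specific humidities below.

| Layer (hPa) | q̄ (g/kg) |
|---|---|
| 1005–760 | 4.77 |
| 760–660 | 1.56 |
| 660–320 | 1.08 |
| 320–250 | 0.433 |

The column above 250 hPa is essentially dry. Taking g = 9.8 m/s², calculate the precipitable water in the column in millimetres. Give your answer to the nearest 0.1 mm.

PW ≈ 17.6 mm

Precipitable water is the column-integrated vapour mass per unit area: PW = (1/g) Σ q̄ Δp, with q in kg/kg and Δp in Pa (1 kg/m² of water = 1 mm).
Layer 1005–760 hPa: Δp = 245 hPa = 24500 Pa, q̄ = 0.00477 kg/kg → 0.00477 × 24500 / 9.8 = 11.92 mm
Layer 760–660 hPa: Δp = 100 hPa = 10000 Pa, q̄ = 0.00156 kg/kg → 0.00156 × 10000 / 9.8 = 1.59 mm
Layer 660–320 hPa: Δp = 340 hPa = 34000 Pa, q̄ = 0.00108 kg/kg → 0.00108 × 34000 / 9.8 = 3.75 mm
Layer 320–250 hPa: Δp = 70 hPa = 7000 Pa, q̄ = 0.000433 kg/kg → 0.000433 × 7000 / 9.8 = 0.31 mm
PW = 11.92 + 1.59 + 3.75 + 0.31 = 17.57 ≈ 17.6 mm.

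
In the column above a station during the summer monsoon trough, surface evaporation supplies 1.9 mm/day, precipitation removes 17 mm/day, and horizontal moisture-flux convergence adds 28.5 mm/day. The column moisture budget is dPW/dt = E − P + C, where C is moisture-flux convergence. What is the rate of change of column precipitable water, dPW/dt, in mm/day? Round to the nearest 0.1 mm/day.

dPW/dt ≈ 13.4 mm/day

dPW/dt = E − P + C = 1.9 − 17 + (28.5) = 13.4 mm/day.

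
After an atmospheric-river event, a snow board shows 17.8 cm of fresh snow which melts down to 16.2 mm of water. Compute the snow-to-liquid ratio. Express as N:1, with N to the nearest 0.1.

Ratio = snow depth / SWE = 178 mm / 16.2 mm = 11.0, i.e. 11.0:1.

ratio ≈ 11.0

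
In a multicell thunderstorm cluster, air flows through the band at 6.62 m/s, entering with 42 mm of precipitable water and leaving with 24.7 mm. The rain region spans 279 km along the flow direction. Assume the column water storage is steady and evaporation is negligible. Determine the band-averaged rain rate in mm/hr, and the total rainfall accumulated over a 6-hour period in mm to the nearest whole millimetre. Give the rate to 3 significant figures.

Column moisture flux per unit crosswind length is F = V × PW.
Inflow: F_in = 6.62 × 42 = 278.04 mm·m/s
Outflow: F_out = 6.62 × 24.7 = 163.514 mm·m/s
Steady-state rate R = (F_in − F_out)/L = (278.04 − 163.514) / 279000 m = 4.105e-04 mm/s.
R = 4.105e-04 × 3600 = 1.48 mm/hr.
Over 6 h: total = 1.48 × 6 = 8.88 ≈ 9 mm.

R ≈ 1.48 mm/hr; total ≈ 9 mm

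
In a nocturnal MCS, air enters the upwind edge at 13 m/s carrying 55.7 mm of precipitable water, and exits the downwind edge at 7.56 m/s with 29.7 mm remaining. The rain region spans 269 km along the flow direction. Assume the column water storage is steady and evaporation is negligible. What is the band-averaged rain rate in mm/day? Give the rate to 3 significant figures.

R ≈ 160 mm/day

Column moisture flux per unit crosswind length is F = V × PW.
Inflow: F_in = 13 × 55.7 = 724.1 mm·m/s
Outflow: F_out = 7.56 × 29.7 = 224.532 mm·m/s
Steady-state rate R = (F_in − F_out)/L = (724.1 − 224.532) / 269000 m = 1.857e-03 mm/s.
R = 1.857e-03 × 3600 × 24 = 160 mm/day.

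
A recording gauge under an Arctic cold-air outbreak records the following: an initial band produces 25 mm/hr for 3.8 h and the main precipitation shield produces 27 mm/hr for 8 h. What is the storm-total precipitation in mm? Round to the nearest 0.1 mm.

total ≈ 311.0 mm

Total = Σ Rᵢ Δtᵢ = 25 × 3.8 + 27 × 8
      = 95 + 216 = 311.0 mm.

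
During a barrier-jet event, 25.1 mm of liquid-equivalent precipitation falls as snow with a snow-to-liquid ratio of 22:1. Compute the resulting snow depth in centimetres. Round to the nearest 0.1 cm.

Snow depth = liquid × ratio = 25.1 mm × 22 = 552.2 mm = 55.2 cm.

snow depth ≈ 55.2 cm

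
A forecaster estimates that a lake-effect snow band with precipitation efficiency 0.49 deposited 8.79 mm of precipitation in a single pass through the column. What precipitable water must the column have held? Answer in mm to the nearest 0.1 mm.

PW = precipitation / ε = 8.79 / 0.49 = 17.9 mm.

PW ≈ 17.9 mm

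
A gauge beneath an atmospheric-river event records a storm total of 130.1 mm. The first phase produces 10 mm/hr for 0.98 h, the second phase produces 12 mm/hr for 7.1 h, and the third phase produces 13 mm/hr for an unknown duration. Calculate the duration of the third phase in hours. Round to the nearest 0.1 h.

duration ≈ 2.7 h

Known phases: 10 × 0.98 + 12 × 7.1 = 9.8 + 85.2 = 95 mm.
Remaining depth = 130.1 − 95 = 35.1 mm.
Duration = 35.1 / 13 = 2.7 h.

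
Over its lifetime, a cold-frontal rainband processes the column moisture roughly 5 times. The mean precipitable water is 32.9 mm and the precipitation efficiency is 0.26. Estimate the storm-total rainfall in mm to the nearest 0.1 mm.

Each cycle deposits ε × PW = 0.26 × 32.9 = 8.554 mm.
Over 5 cycles: 5 × 8.554 = 42.8 mm.

rainfall ≈ 42.8 mm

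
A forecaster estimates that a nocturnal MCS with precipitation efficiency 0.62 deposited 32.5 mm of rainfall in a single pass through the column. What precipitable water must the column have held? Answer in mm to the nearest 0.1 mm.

PW ≈ 52.4 mm

PW = rainfall / ε = 32.5 / 0.62 = 52.4 mm.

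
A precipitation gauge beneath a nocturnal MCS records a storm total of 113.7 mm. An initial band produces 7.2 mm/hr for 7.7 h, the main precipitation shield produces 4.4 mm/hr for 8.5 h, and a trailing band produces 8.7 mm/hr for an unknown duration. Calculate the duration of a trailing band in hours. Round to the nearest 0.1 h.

Known phases: 7.2 × 7.7 + 4.4 × 8.5 = 55.44 + 37.4 = 92.84 mm.
Remaining depth = 113.7 − 92.84 = 20.86 mm.
Duration = 20.86 / 8.7 = 2.4 h.

duration ≈ 2.4 h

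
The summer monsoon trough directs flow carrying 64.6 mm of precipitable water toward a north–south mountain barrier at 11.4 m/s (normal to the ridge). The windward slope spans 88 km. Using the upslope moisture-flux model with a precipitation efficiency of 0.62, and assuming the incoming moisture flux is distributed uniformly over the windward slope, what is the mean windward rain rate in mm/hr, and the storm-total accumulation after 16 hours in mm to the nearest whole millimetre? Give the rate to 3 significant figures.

R ≈ 18.7 mm/hr; total ≈ 299 mm

Incoming column moisture flux per unit ridge length: F = V × PW = 11.4 × 64.6 = 736.44 mm·m/s.
Spread over the 88 km slope with efficiency ε = 0.62: R = ε·F/W = 0.62 × 736.44 / 88000 m = 5.189e-03 mm/s.
R = 5.189e-03 × 3600 = 18.7 mm/hr.
Over 16 h: total = 18.7 × 16 = 299.2 ≈ 299 mm.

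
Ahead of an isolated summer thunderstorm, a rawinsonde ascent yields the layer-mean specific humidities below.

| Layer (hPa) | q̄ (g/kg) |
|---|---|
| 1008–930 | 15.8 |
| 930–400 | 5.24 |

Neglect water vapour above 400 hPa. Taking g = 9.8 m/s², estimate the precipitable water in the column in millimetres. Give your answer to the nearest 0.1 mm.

Precipitable water is the column-integrated vapour mass per unit area: PW = (1/g) Σ q̄ Δp, with q in kg/kg and Δp in Pa (1 kg/m² of water = 1 mm).
Layer 1008–930 hPa: Δp = 78 hPa = 7800 Pa, q̄ = 0.0158 kg/kg → 0.0158 × 7800 / 9.8 = 12.58 mm
Layer 930–400 hPa: Δp = 530 hPa = 53000 Pa, q̄ = 0.00524 kg/kg → 0.00524 × 53000 / 9.8 = 28.34 mm
PW = 12.58 + 28.34 = 40.92 ≈ 40.9 mm.

PW ≈ 40.9 mm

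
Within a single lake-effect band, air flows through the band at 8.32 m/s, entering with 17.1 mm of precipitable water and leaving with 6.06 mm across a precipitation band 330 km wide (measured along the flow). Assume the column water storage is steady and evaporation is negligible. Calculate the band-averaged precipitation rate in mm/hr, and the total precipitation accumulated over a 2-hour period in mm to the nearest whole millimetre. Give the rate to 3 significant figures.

Column moisture flux per unit crosswind length is F = V × PW.
Inflow: F_in = 8.32 × 17.1 = 142.272 mm·m/s
Outflow: F_out = 8.32 × 6.06 = 50.4192 mm·m/s
Steady-state rate R = (F_in − F_out)/L = (142.272 − 50.4192) / 330000 m = 2.783e-04 mm/s.
R = 2.783e-04 × 3600 = 1.00 mm/hr.
Over 2 h: total = 1.00 × 2 = 2 mm.

R ≈ 1.00 mm/hr; total ≈ 2 mm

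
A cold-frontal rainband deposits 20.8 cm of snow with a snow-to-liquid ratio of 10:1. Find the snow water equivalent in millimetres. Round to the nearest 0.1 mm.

SWE = snow depth / ratio = 20.8 cm / 10 = 2.080 cm = 20.8 mm.

SWE ≈ 20.8 mm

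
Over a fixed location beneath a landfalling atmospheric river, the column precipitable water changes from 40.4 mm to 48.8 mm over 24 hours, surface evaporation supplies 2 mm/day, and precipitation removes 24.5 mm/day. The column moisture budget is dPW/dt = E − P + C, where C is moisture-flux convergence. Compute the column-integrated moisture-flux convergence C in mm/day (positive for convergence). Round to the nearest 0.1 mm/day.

C ≈ 30.9 mm/day

dPW/dt = (48.8 − 40.4) mm / (24/24 day) = +8.400 mm/day.
C = dPW/dt − E + P = (+8.400) − 2 + 24.5 = 30.9 mm/day.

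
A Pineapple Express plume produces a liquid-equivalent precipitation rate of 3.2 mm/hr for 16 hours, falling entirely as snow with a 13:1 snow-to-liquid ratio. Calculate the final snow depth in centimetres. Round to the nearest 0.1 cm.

Liquid-equivalent depth = 3.2 × 16 = 51.2 mm.
Snow depth = 51.2 mm × 13 = 665.6 mm = 66.6 cm.

snow depth ≈ 66.6 cm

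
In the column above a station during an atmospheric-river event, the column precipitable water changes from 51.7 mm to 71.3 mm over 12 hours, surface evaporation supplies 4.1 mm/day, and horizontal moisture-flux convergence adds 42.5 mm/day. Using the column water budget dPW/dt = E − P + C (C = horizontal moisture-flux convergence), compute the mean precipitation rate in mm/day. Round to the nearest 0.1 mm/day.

P ≈ 7.4 mm/day

dPW/dt = (71.3 − 51.7) mm / (12/24 day) = +39.200 mm/day.
P = E + C − dPW/dt = 4.1 + (42.5) − (+39.200) = 7.4 mm/day.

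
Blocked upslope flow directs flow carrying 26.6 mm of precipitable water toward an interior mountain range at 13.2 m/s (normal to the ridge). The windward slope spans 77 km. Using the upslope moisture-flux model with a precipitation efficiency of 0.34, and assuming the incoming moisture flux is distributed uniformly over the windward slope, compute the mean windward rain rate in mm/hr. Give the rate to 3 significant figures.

Incoming column moisture flux per unit ridge length: F = V × PW = 13.2 × 26.6 = 351.12 mm·m/s.
Spread over the 77 km slope with efficiency ε = 0.34: R = ε·F/W = 0.34 × 351.12 / 77000 m = 1.550e-03 mm/s.
R = 1.550e-03 × 3600 = 5.58 mm/hr.

R ≈ 5.58 mm/hr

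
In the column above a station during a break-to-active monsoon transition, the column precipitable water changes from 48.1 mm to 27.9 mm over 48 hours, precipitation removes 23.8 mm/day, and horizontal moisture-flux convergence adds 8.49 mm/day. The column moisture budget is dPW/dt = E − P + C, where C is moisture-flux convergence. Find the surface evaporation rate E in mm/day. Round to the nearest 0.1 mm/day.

dPW/dt = (27.9 − 48.1) mm / (48/24 day) = -10.100 mm/day.
E = dPW/dt + P − C = (-10.100) + 23.8 − (8.49) = 5.2 mm/day.

E ≈ 5.2 mm/day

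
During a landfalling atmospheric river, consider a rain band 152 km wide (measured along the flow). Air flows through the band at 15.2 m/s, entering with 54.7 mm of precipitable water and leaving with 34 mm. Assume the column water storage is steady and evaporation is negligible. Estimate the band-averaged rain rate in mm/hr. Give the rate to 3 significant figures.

Column moisture flux per unit crosswind length is F = V × PW.
Inflow: F_in = 15.2 × 54.7 = 831.44 mm·m/s
Outflow: F_out = 15.2 × 34 = 516.8 mm·m/s
Steady-state rate R = (F_in − F_out)/L = (831.44 − 516.8) / 152000 m = 2.070e-03 mm/s.
R = 2.070e-03 × 3600 = 7.45 mm/hr.

R ≈ 7.45 mm/hr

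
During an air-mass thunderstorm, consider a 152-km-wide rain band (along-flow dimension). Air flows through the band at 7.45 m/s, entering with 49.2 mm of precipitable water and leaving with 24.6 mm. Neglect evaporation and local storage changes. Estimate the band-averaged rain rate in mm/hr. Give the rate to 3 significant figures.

Column moisture flux per unit crosswind length is F = V × PW.
Inflow: F_in = 7.45 × 49.2 = 366.54 mm·m/s
Outflow: F_out = 7.45 × 24.6 = 183.27 mm·m/s
Steady-state rate R = (F_in − F_out)/L = (366.54 − 183.27) / 152000 m = 1.206e-03 mm/s.
R = 1.206e-03 × 3600 = 4.34 mm/hr.

R ≈ 4.34 mm/hr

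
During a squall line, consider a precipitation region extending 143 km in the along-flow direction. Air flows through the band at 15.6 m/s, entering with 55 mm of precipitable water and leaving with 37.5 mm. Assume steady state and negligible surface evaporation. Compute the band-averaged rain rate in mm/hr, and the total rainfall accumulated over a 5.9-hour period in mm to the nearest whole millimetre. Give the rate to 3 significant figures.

R ≈ 6.87 mm/hr; total ≈ 41 mm

Column moisture flux per unit crosswind length is F = V × PW.
Inflow: F_in = 15.6 × 55 = 858 mm·m/s
Outflow: F_out = 15.6 × 37.5 = 585 mm·m/s
Steady-state rate R = (F_in − F_out)/L = (858 − 585) / 143000 m = 1.909e-03 mm/s.
R = 1.909e-03 × 3600 = 6.87 mm/hr.
Over 5.9 h: total = 6.87 × 5.9 = 40.533 ≈ 41 mm.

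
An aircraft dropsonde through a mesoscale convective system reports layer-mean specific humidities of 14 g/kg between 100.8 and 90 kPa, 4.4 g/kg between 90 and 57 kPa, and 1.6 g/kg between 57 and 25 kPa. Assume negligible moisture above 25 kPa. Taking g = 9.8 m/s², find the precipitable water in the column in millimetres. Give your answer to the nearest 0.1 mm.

Precipitable water is the column-integrated vapour mass per unit area: PW = (1/g) Σ q̄ Δp, with q in kg/kg and Δp in Pa (1 kg/m² of water = 1 mm).
Layer 100.8–90 kPa: Δp = 108 hPa = 10800 Pa, q̄ = 0.014 kg/kg → 0.014 × 10800 / 9.8 = 15.43 mm
Layer 90–57 kPa: Δp = 330 hPa = 33000 Pa, q̄ = 0.0044 kg/kg → 0.0044 × 33000 / 9.8 = 14.82 mm
Layer 57–25 kPa: Δp = 320 hPa = 32000 Pa, q̄ = 0.0016 kg/kg → 0.0016 × 32000 / 9.8 = 5.22 mm
PW = 15.43 + 14.82 + 5.22 = 35.47 ≈ 35.5 mm.

PW ≈ 35.5 mm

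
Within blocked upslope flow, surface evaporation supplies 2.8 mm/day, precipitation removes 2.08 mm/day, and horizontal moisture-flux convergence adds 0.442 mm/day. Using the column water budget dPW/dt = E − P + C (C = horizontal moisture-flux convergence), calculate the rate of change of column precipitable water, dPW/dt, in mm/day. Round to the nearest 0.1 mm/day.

dPW/dt = E − P + C = 2.8 − 2.08 + (0.442) = 1.2 mm/day.

dPW/dt ≈ 1.2 mm/day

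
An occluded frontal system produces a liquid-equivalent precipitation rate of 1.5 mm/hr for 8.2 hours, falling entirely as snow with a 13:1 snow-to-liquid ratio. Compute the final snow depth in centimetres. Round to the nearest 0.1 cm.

Liquid-equivalent depth = 1.5 × 8.2 = 12.3 mm.
Snow depth = 12.3 mm × 13 = 159.9 mm = 16.0 cm.

snow depth ≈ 16.0 cm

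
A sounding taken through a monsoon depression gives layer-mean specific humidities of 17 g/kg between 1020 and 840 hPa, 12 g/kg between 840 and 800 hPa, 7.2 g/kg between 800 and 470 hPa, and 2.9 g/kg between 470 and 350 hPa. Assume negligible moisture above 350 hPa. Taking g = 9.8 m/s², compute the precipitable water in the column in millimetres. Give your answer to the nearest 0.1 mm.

PW ≈ 63.9 mm

Precipitable water is the column-integrated vapour mass per unit area: PW = (1/g) Σ q̄ Δp, with q in kg/kg and Δp in Pa (1 kg/m² of water = 1 mm).
Layer 1020–840 hPa: Δp = 180 hPa = 18000 Pa, q̄ = 0.017 kg/kg → 0.017 × 18000 / 9.8 = 31.22 mm
Layer 840–800 hPa: Δp = 40 hPa = 4000 Pa, q̄ = 0.012 kg/kg → 0.012 × 4000 / 9.8 = 4.90 mm
Layer 800–470 hPa: Δp = 330 hPa = 33000 Pa, q̄ = 0.0072 kg/kg → 0.0072 × 33000 / 9.8 = 24.24 mm
Layer 470–350 hPa: Δp = 120 hPa = 12000 Pa, q̄ = 0.0029 kg/kg → 0.0029 × 12000 / 9.8 = 3.55 mm
PW = 31.22 + 4.90 + 24.24 + 3.55 = 63.91 ≈ 63.9 mm.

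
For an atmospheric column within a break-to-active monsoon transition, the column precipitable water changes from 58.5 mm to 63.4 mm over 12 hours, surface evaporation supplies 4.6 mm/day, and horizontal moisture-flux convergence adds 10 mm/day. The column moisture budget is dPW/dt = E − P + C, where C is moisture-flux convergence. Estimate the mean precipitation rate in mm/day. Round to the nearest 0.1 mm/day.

dPW/dt = (63.4 − 58.5) mm / (12/24 day) = +9.800 mm/day.
P = E + C − dPW/dt = 4.6 + (10) − (+9.800) = 4.8 mm/day.

P ≈ 4.8 mm/day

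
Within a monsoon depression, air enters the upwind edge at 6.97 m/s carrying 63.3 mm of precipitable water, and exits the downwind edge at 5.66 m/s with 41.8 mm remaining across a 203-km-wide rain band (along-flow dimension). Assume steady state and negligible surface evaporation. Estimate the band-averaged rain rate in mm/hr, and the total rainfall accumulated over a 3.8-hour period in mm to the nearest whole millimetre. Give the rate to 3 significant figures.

Column moisture flux per unit crosswind length is F = V × PW.
Inflow: F_in = 6.97 × 63.3 = 441.201 mm·m/s
Outflow: F_out = 5.66 × 41.8 = 236.588 mm·m/s
Steady-state rate R = (F_in − F_out)/L = (441.201 − 236.588) / 203000 m = 1.008e-03 mm/s.
R = 1.008e-03 × 3600 = 3.63 mm/hr.
Over 3.8 h: total = 3.63 × 3.8 = 13.794 ≈ 14 mm.

R ≈ 3.63 mm/hr; total ≈ 14 mm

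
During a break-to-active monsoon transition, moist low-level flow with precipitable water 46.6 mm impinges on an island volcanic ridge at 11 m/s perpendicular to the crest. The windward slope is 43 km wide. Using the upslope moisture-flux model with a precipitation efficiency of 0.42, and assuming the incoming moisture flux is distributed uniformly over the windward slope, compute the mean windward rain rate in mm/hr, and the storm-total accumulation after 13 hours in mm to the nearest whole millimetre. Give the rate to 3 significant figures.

R ≈ 18.0 mm/hr; total ≈ 234 mm

Incoming column moisture flux per unit ridge length: F = V × PW = 11 × 46.6 = 512.6 mm·m/s.
Spread over the 43 km slope with efficiency ε = 0.42: R = ε·F/W = 0.42 × 512.6 / 43000 m = 5.007e-03 mm/s.
R = 5.007e-03 × 3600 = 18.0 mm/hr.
Over 13 h: total = 18.0 × 13 = 234 mm.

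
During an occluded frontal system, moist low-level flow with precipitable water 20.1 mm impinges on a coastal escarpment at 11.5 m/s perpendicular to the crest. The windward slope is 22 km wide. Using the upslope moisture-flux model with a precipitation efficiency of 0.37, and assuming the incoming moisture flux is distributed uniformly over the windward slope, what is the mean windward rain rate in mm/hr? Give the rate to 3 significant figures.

R ≈ 14.0 mm/hr

Incoming column moisture flux per unit ridge length: F = V × PW = 11.5 × 20.1 = 231.15 mm·m/s.
Spread over the 22 km slope with efficiency ε = 0.37: R = ε·F/W = 0.37 × 231.15 / 22000 m = 3.888e-03 mm/s.
R = 3.888e-03 × 3600 = 14.0 mm/hr.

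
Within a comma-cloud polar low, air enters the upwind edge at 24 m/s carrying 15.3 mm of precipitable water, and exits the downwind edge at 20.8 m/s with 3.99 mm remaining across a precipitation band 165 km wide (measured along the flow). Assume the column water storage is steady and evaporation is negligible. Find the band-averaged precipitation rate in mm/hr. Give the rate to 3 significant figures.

R ≈ 6.20 mm/hr

Column moisture flux per unit crosswind length is F = V × PW.
Inflow: F_in = 24 × 15.3 = 367.2 mm·m/s
Outflow: F_out = 20.8 × 3.99 = 82.992 mm·m/s
Steady-state rate R = (F_in − F_out)/L = (367.2 − 82.992) / 165000 m = 1.722e-03 mm/s.
R = 1.722e-03 × 3600 = 6.20 mm/hr.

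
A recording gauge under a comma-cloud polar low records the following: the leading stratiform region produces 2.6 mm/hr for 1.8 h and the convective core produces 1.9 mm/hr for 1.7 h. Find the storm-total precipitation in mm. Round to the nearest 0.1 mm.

total ≈ 7.9 mm

Total = Σ Rᵢ Δtᵢ = 2.6 × 1.8 + 1.9 × 1.7
      = 4.68 + 3.23 = 7.9 mm.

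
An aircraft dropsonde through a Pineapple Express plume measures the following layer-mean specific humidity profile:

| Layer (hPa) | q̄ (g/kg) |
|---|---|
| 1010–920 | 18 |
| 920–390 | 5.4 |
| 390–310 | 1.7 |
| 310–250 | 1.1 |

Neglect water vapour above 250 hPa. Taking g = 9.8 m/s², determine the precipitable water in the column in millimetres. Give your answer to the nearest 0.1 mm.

PW ≈ 47.8 mm

Precipitable water is the column-integrated vapour mass per unit area: PW = (1/g) Σ q̄ Δp, with q in kg/kg and Δp in Pa (1 kg/m² of water = 1 mm).
Layer 1010–920 hPa: Δp = 90 hPa = 9000 Pa, q̄ = 0.018 kg/kg → 0.018 × 9000 / 9.8 = 16.53 mm
Layer 920–390 hPa: Δp = 530 hPa = 53000 Pa, q̄ = 0.0054 kg/kg → 0.0054 × 53000 / 9.8 = 29.20 mm
Layer 390–310 hPa: Δp = 80 hPa = 8000 Pa, q̄ = 0.0017 kg/kg → 0.0017 × 8000 / 9.8 = 1.39 mm
Layer 310–250 hPa: Δp = 60 hPa = 6000 Pa, q̄ = 0.0011 kg/kg → 0.0011 × 6000 / 9.8 = 0.67 mm
PW = 16.53 + 29.20 + 1.39 + 0.67 = 47.79 ≈ 47.8 mm.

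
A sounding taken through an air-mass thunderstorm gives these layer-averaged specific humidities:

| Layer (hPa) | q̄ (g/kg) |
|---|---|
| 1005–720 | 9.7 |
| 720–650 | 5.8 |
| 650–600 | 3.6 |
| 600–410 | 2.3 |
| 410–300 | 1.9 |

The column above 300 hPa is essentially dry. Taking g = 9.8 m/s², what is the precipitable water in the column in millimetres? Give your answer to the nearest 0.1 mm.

Precipitable water is the column-integrated vapour mass per unit area: PW = (1/g) Σ q̄ Δp, with q in kg/kg and Δp in Pa (1 kg/m² of water = 1 mm).
Layer 1005–720 hPa: Δp = 285 hPa = 28500 Pa, q̄ = 0.0097 kg/kg → 0.0097 × 28500 / 9.8 = 28.21 mm
Layer 720–650 hPa: Δp = 70 hPa = 7000 Pa, q̄ = 0.0058 kg/kg → 0.0058 × 7000 / 9.8 = 4.14 mm
Layer 650–600 hPa: Δp = 50 hPa = 5000 Pa, q̄ = 0.0036 kg/kg → 0.0036 × 5000 / 9.8 = 1.84 mm
Layer 600–410 hPa: Δp = 190 hPa = 19000 Pa, q̄ = 0.0023 kg/kg → 0.0023 × 19000 / 9.8 = 4.46 mm
Layer 410–300 hPa: Δp = 110 hPa = 11000 Pa, q̄ = 0.0019 kg/kg → 0.0019 × 11000 / 9.8 = 2.13 mm
PW = 28.21 + 4.14 + 1.84 + 4.46 + 2.13 = 40.78 ≈ 40.8 mm.

PW ≈ 40.8 mm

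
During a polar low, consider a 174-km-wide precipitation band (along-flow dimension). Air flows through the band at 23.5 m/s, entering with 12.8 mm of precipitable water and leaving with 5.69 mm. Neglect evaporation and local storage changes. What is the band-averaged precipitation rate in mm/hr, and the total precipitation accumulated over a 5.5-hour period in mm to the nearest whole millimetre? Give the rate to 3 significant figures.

Column moisture flux per unit crosswind length is F = V × PW.
Inflow: F_in = 23.5 × 12.8 = 300.8 mm·m/s
Outflow: F_out = 23.5 × 5.69 = 133.715 mm·m/s
Steady-state rate R = (F_in − F_out)/L = (300.8 − 133.715) / 174000 m = 9.603e-04 mm/s.
R = 9.603e-04 × 3600 = 3.46 mm/hr.
Over 5.5 h: total = 3.46 × 5.5 = 19.03 ≈ 19 mm.

R ≈ 3.46 mm/hr; total ≈ 19 mm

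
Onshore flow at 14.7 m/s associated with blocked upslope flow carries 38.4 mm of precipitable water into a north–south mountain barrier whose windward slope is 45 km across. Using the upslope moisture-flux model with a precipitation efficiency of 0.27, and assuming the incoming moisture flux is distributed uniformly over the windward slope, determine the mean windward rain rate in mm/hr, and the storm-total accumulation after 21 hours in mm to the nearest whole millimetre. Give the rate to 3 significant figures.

R ≈ 12.2 mm/hr; total ≈ 256 mm

Incoming column moisture flux per unit ridge length: F = V × PW = 14.7 × 38.4 = 564.48 mm·m/s.
Spread over the 45 km slope with efficiency ε = 0.27: R = ε·F/W = 0.27 × 564.48 / 45000 m = 3.387e-03 mm/s.
R = 3.387e-03 × 3600 = 12.2 mm/hr.
Over 21 h: total = 12.2 × 21 = 256.2 ≈ 256 mm.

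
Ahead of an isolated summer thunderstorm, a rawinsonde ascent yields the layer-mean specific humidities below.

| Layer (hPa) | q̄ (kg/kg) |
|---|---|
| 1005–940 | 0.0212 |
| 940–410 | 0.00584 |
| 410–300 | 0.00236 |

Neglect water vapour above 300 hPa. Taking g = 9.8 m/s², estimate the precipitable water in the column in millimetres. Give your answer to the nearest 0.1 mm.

Precipitable water is the column-integrated vapour mass per unit area: PW = (1/g) Σ q̄ Δp, with q in kg/kg and Δp in Pa (1 kg/m² of water = 1 mm).
Layer 1005–940 hPa: Δp = 65 hPa = 6500 Pa, q̄ = 0.0212 kg/kg → 0.0212 × 6500 / 9.8 = 14.06 mm
Layer 940–410 hPa: Δp = 530 hPa = 53000 Pa, q̄ = 0.00584 kg/kg → 0.00584 × 53000 / 9.8 = 31.58 mm
Layer 410–300 hPa: Δp = 110 hPa = 11000 Pa, q̄ = 0.00236 kg/kg → 0.00236 × 11000 / 9.8 = 2.65 mm
PW = 14.06 + 31.58 + 2.65 = 48.29 ≈ 48.3 mm.

PW ≈ 48.3 mm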